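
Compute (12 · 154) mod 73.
23

Reduce the factors first: 154 ≡ 8 (mod 73), so 12 · 154 ≡ 12 · 8 (mod 73). 12 · 8 = 96. Dividing by 73: 96 = 1·73 + 23. So (12 · 154) mod 73 = 23.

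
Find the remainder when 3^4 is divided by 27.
0

Use repeated squaring. Binary(4) = 100. Walk through the bits of the exponent 4 left-to-right: at each bit after the leading one, square the running value, then multiply by 3 if the bit is 1 (always reducing mod 27):
  bit 1 = 1 (leading): start with 3.
  bit 2 = 0: square 3^2 = 9 (mod 27).
  bit 3 = 0: square 9^2 = 81 ≡ 0 (mod 27).
Final value: 3^4 ≡ 0 (mod 27).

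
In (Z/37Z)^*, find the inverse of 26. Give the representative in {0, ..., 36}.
26^(−1) ≡ 10 (mod 37)

Apply the extended Euclidean algorithm to (37, 26), tracking rows (r, s, t) with s·37 + t·26 = r. Each division r_prev = q·r_cur + r_new produces the new row as (previous row) − q·(current row):
  row A: (37, 1, 0)   [1·37 + 0·26 = 37]
  row B: (26, 0, 1)   [0·37 + 1·26 = 26]
  37 = 1·26 + 11   → row C = row A − 1·row B = (11, 1, −1)   [check: 1·37 − 1·26 = 11]
  26 = 2·11 + 4   → row D = row B − 2·row C = (4, −2, 3)   [check: −2·37 + 3·26 = 4]
  11 = 2·4 + 3   → row E = row C − 2·row D = (3, 5, −7)   [check: 5·37 − 7·26 = 3]
  4 = 1·3 + 1   → row F = row D − 1·row E = (1, −7, 10)   [check: −7·37 + 10·26 = 1]
  3 = 3·1 + 0   → remainder 0, stop. gcd = 1 (last nonzero row F).
The gcd is 1, so 26 is invertible mod 37. The last nonzero row gives −7·37 + 10·26 = 1, so t = 10. So 26^(−1) ≡ 10 (mod 37). Verify: 26 · 10 = 260 ≡ 1 (mod 37). ✓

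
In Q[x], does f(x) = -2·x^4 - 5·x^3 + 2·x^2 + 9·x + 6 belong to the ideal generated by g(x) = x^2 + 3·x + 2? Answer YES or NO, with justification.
In Q[x] the ideal (g) consists of all multiples of g, so f ∈ (g) iff g | f, i.e. iff the remainder of f on division by g is 0. Divide f by g (g is monic, so eliminate the leading term of the running remainder at each step):
  leading term -2·x^4: subtract (-2·x^2)·g(x) = -2·x^4 - 6·x^3 - 4·x^2, leaving x^3 + 6·x^2 + 9·x + 6
  leading term x^3: subtract (x)·g(x) = x^3 + 3·x^2 + 2·x, leaving 3·x^2 + 7·x + 6
  leading term 3·x^2: subtract (3)·g(x) = 3·x^2 + 9·x + 6, leaving -2·x
The remainder r(x) = -2·x ≠ 0 (and deg r < deg g), so g ∤ f, i.e. f ∉ (g).

Final answer: NO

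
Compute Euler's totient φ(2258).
φ is multiplicative, with φ(p^e) = p^e − p^(e−1). Factorise 2258 = 2 · 1129. Then
  φ(2258) = (2 − 1) · (1129 − 1) = 1 · 1128 = 1128.

Final answer: φ(2258) = 1128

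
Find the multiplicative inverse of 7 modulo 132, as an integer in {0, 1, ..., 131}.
Apply the extended Euclidean algorithm to (132, 7), tracking rows (r, s, t) with s·132 + t·7 = r. Each division r_prev = q·r_cur + r_new produces the new row as (previous row) − q·(current row):
  row A: (132, 1, 0)   [1·132 + 0·7 = 132]
  row B: (7, 0, 1)   [0·132 + 1·7 = 7]
  132 = 18·7 + 6   → row C = row A − 18·row B = (6, 1, −18)   [check: 1·132 − 18·7 = 6]
  7 = 1·6 + 1   → row D = row B − 1·row C = (1, −1, 19)   [check: −1·132 + 19·7 = 1]
  6 = 6·1 + 0   → remainder 0, stop. gcd = 1 (last nonzero row D).
The gcd is 1, so 7 is invertible mod 132. The last nonzero row gives −1·132 + 19·7 = 1, so t = 19. So 7^(−1) ≡ 19 (mod 132). Verify: 7 · 19 = 133 ≡ 1 (mod 132). ✓

Final answer: 7^(−1) ≡ 19 (mod 132)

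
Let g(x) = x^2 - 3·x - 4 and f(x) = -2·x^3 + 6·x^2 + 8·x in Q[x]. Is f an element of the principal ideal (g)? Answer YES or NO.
YES

In Q[x] the ideal (g) consists of all multiples of g, so f ∈ (g) iff g | f, i.e. iff the remainder of f on division by g is 0. Divide f by g (g is monic, so eliminate the leading term of the running remainder at each step):
  leading term -2·x^3: subtract (-2·x)·g(x) = -2·x^3 + 6·x^2 + 8·x, leaving 0
The remainder is 0, so f(x) = g(x) · h(x) with h(x) = -2·x. Hence g | f, i.e. f ∈ (g).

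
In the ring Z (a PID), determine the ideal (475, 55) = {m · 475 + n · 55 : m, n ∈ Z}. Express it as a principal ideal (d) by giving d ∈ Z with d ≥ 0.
(475, 55) = (5); d = 5

In the PID Z, (a, b) is generated by gcd(a, b). Compute gcd(475, 55) with the extended Euclidean algorithm, tracking rows (r, s, t) with s·475 + t·55 = r:
  row A: (475, 1, 0)   [1·475 + 0·55 = 475]
  row B: (55, 0, 1)   [0·475 + 1·55 = 55]
  475 = 8·55 + 35   → row C = row A − 8·row B = (35, 1, −8)   [check: 1·475 − 8·55 = 35]
  55 = 1·35 + 20   → row D = row B − 1·row C = (20, −1, 9)   [check: −1·475 + 9·55 = 20]
  35 = 1·20 + 15   → row E = row C − 1·row D = (15, 2, −17)   [check: 2·475 − 17·55 = 15]
  20 = 1·15 + 5   → row F = row D − 1·row E = (5, −3, 26)   [check: −3·475 + 26·55 = 5]
  15 = 3·5 + 0   → remainder 0, stop. gcd = 5 (last nonzero row F).
So gcd(475, 55) = 5, with Bézout identity −3·475 + 26·55 = 5. Containment (⊇): the Bézout identity exhibits 5 as an element of (475, 55), giving (5) ⊆ (475, 55). Containment (⊆): since 5 | 475 and 5 | 55 (475 = 5·95, 55 = 5·11), every Z-linear combination of 475 and 55 is divisible by 5, so (475, 55) ⊆ (5). Therefore (475, 55) = (5), d = 5.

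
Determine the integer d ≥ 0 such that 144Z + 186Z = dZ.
(144, 186) = (6); d = 6

In the PID Z, (a, b) is generated by gcd(a, b). Compute gcd(186, 144) with the extended Euclidean algorithm, tracking rows (r, s, t) with s·186 + t·144 = r:
  row A: (186, 1, 0)   [1·186 + 0·144 = 186]
  row B: (144, 0, 1)   [0·186 + 1·144 = 144]
  186 = 1·144 + 42   → row C = row A − 1·row B = (42, 1, −1)   [check: 1·186 − 1·144 = 42]
  144 = 3·42 + 18   → row D = row B − 3·row C = (18, −3, 4)   [check: −3·186 + 4·144 = 18]
  42 = 2·18 + 6   → row E = row C − 2·row D = (6, 7, −9)   [check: 7·186 − 9·144 = 6]
  18 = 3·6 + 0   → remainder 0, stop. gcd = 6 (last nonzero row E).
So gcd(144, 186) = 6, with Bézout identity 7·186 − 9·144 = 6. Containment (⊇): the Bézout identity exhibits 6 as an element of (144, 186), giving (6) ⊆ (144, 186). Containment (⊆): since 6 | 144 and 6 | 186 (144 = 6·24, 186 = 6·31), every Z-linear combination of 144 and 186 is divisible by 6, so (144, 186) ⊆ (6). Therefore (144, 186) = (6), d = 6.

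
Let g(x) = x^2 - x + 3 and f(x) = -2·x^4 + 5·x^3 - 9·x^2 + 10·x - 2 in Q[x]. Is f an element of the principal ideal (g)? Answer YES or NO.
In Q[x] the ideal (g) consists of all multiples of g, so f ∈ (g) iff g | f, i.e. iff the remainder of f on division by g is 0. Divide f by g (g is monic, so eliminate the leading term of the running remainder at each step):
  leading term -2·x^4: subtract (-2·x^2)·g(x) = -2·x^4 + 2·x^3 - 6·x^2, leaving 3·x^3 - 3·x^2 + 10·x - 2
  leading term 3·x^3: subtract (3·x)·g(x) = 3·x^3 - 3·x^2 + 9·x, leaving x - 2
The remainder r(x) = x - 2 ≠ 0 (and deg r < deg g), so g ∤ f, i.e. f ∉ (g).

Final answer: NO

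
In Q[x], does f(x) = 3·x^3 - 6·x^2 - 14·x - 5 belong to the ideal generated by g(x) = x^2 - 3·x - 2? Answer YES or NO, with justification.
NO

In Q[x] the ideal (g) consists of all multiples of g, so f ∈ (g) iff g | f, i.e. iff the remainder of f on division by g is 0. Divide f by g (g is monic, so eliminate the leading term of the running remainder at each step):
  leading term 3·x^3: subtract (3·x)·g(x) = 3·x^3 - 9·x^2 - 6·x, leaving 3·x^2 - 8·x - 5
  leading term 3·x^2: subtract (3)·g(x) = 3·x^2 - 9·x - 6, leaving x + 1
The remainder r(x) = x + 1 ≠ 0 (and deg r < deg g), so g ∤ f, i.e. f ∉ (g).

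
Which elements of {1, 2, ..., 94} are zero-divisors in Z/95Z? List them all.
nonzero zero-divisors of Z/95Z = {5, 10, 15, 19, 20, 25, 30, 35, 38, 40, 45, 50, 55, 57, 60, 65, 70, 75, 76, 80, 85, 90}

An element a ∈ Z/95Z (with a ≠ 0) is a zero-divisor iff gcd(a, 95) > 1 (because a is a unit precisely when gcd(a, n) = 1, and in Z/nZ every nonzero, non-unit element is a zero-divisor). Scan a = 1, ..., 94 and keep those with gcd(a, 95) > 1:
  gcd(5, 95) = 5, gcd(10, 95) = 5, gcd(15, 95) = 5, gcd(19, 95) = 19, gcd(20, 95) = 5, gcd(25, 95) = 5, gcd(30, 95) = 5, gcd(35, 95) = 5, gcd(38, 95) = 19, gcd(40, 95) = 5, gcd(45, 95) = 5, gcd(50, 95) = 5, gcd(55, 95) = 5, gcd(57, 95) = 19, gcd(60, 95) = 5, gcd(65, 95) = 5, gcd(70, 95) = 5, gcd(75, 95) = 5, gcd(76, 95) = 19, gcd(80, 95) = 5, gcd(85, 95) = 5, gcd(90, 95) = 5.
All other a ∈ {1, ..., 94} have gcd(a, 95) = 1 and are units. So the nonzero zero-divisors are exactly the 22 values of a appearing in this scan.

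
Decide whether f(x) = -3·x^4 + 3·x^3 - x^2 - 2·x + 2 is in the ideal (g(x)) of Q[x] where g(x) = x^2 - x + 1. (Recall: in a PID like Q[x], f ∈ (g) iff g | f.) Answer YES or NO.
In Q[x] the ideal (g) consists of all multiples of g, so f ∈ (g) iff g | f, i.e. iff the remainder of f on division by g is 0. Divide f by g (g is monic, so eliminate the leading term of the running remainder at each step):
  leading term -3·x^4: subtract (-3·x^2)·g(x) = -3·x^4 + 3·x^3 - 3·x^2, leaving 2·x^2 - 2·x + 2
  leading term 2·x^2: subtract (2)·g(x) = 2·x^2 - 2·x + 2, leaving 0
The remainder is 0, so f(x) = g(x) · h(x) with h(x) = 2 - 3·x^2. Hence g | f, i.e. f ∈ (g).

Final answer: YES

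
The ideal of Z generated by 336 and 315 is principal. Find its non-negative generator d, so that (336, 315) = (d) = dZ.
(336, 315) = (21); d = 21

In the PID Z, (a, b) is generated by gcd(a, b). Compute gcd(336, 315) with the extended Euclidean algorithm, tracking rows (r, s, t) with s·336 + t·315 = r:
  row A: (336, 1, 0)   [1·336 + 0·315 = 336]
  row B: (315, 0, 1)   [0·336 + 1·315 = 315]
  336 = 1·315 + 21   → row C = row A − 1·row B = (21, 1, −1)   [check: 1·336 − 1·315 = 21]
  315 = 15·21 + 0   → remainder 0, stop. gcd = 21 (last nonzero row C).
So gcd(336, 315) = 21, with Bézout identity 1·336 − 1·315 = 21. Containment (⊇): the Bézout identity exhibits 21 as an element of (336, 315), giving (21) ⊆ (336, 315). Containment (⊆): since 21 | 336 and 21 | 315 (336 = 21·16, 315 = 21·15), every Z-linear combination of 336 and 315 is divisible by 21, so (336, 315) ⊆ (21). Therefore (336, 315) = (21), d = 21.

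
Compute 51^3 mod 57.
12

Use repeated squaring. Binary(3) = 11. Walk through the bits of the exponent 3 left-to-right: at each bit after the leading one, square the running value, then multiply by 51 if the bit is 1 (always reducing mod 57):
  bit 1 = 1 (leading): start with 51.
  bit 2 = 1: square 51^2 = 2601 ≡ 36; bit is 1, so multiply 36·51 = 1836 ≡ 12 (mod 57).
Final value: 51^3 ≡ 12 (mod 57).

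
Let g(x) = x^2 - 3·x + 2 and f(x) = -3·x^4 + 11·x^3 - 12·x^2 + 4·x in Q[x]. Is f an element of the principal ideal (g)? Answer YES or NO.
YES

In Q[x] the ideal (g) consists of all multiples of g, so f ∈ (g) iff g | f, i.e. iff the remainder of f on division by g is 0. Divide f by g (g is monic, so eliminate the leading term of the running remainder at each step):
  leading term -3·x^4: subtract (-3·x^2)·g(x) = -3·x^4 + 9·x^3 - 6·x^2, leaving 2·x^3 - 6·x^2 + 4·x
  leading term 2·x^3: subtract (2·x)·g(x) = 2·x^3 - 6·x^2 + 4·x, leaving 0
The remainder is 0, so f(x) = g(x) · h(x) with h(x) = -3·x^2 + 2·x. Hence g | f, i.e. f ∈ (g).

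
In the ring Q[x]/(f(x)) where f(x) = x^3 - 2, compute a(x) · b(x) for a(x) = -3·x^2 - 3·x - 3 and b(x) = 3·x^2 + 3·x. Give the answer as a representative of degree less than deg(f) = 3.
a · b ≡ -18·x^2 - 27·x - 36 (mod f(x))

First multiply in Q[x] without reducing: a · b = -9·x^4 - 18·x^3 - 18·x^2 - 9·x. Now divide by f(x) = x^3 - 2, eliminating the leading term at each step:
  leading term -9·x^4: subtract (-9·x)·f(x) = -9·x^4 + 18·x, leaving -18·x^3 - 18·x^2 - 27·x
  leading term -18·x^3: subtract (-18)·f(x) = 36 - 18·x^3, leaving -18·x^2 - 27·x - 36
The degree is now < 3, so this is the remainder. Hence a · b ≡ -18·x^2 - 27·x - 36 in Q[x]/(f).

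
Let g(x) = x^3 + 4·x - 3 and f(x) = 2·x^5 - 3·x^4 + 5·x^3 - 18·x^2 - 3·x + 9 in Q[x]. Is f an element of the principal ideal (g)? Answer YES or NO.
In Q[x] the ideal (g) consists of all multiples of g, so f ∈ (g) iff g | f, i.e. iff the remainder of f on division by g is 0. Divide f by g (g is monic, so eliminate the leading term of the running remainder at each step):
  leading term 2·x^5: subtract (2·x^2)·g(x) = 2·x^5 + 8·x^3 - 6·x^2, leaving -3·x^4 - 3·x^3 - 12·x^2 - 3·x + 9
  leading term -3·x^4: subtract (-3·x)·g(x) = -3·x^4 - 12·x^2 + 9·x, leaving -3·x^3 - 12·x + 9
  leading term -3·x^3: subtract (-3)·g(x) = -3·x^3 - 12·x + 9, leaving 0
The remainder is 0, so f(x) = g(x) · h(x) with h(x) = 2·x^2 - 3·x - 3. Hence g | f, i.e. f ∈ (g).

Final answer: YES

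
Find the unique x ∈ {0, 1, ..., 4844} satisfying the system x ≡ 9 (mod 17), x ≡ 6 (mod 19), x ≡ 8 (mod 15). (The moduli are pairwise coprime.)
x ≡ 4718 (mod 4845); the representative in [0, 4845) is 4718

The moduli 17, 19, 15 are pairwise coprime, so by the CRT there is a unique solution mod 17·19·15 = 4845.
Solve by successive substitution. Start with x ≡ 9 (mod 17).
  Combine with x ≡ 6 (mod 19): write x = 9 + 17·t and require 9 + 17·t ≡ 6 (mod 19), i.e. 17·t ≡ 6 − 9 ≡ 16 (mod 19). Since 17^(−1) ≡ 9 (mod 19), t ≡ 9·16 ≡ 11 (mod 19). So x ≡ 9 + 17·11 = 196 (mod 323).
  Combine with x ≡ 8 (mod 15): write x = 196 + 323·t and require 196 + 323·t ≡ 8 (mod 15), i.e. 323·t ≡ 8 − 196 ≡ 7 (mod 15). Since 323^(−1) ≡ 2 (mod 15) (323 ≡ 8 (mod 15)), t ≡ 2·7 ≡ 14 (mod 15). So x ≡ 196 + 323·14 = 4718 (mod 4845).
Unique solution in [0, 4845): x = 4718.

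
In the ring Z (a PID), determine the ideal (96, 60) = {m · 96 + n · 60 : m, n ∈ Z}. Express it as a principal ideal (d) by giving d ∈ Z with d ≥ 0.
In the PID Z, (a, b) is generated by gcd(a, b). Compute gcd(96, 60) with the extended Euclidean algorithm, tracking rows (r, s, t) with s·96 + t·60 = r:
  row A: (96, 1, 0)   [1·96 + 0·60 = 96]
  row B: (60, 0, 1)   [0·96 + 1·60 = 60]
  96 = 1·60 + 36   → row C = row A − 1·row B = (36, 1, −1)   [check: 1·96 − 1·60 = 36]
  60 = 1·36 + 24   → row D = row B − 1·row C = (24, −1, 2)   [check: −1·96 + 2·60 = 24]
  36 = 1·24 + 12   → row E = row C − 1·row D = (12, 2, −3)   [check: 2·96 − 3·60 = 12]
  24 = 2·12 + 0   → remainder 0, stop. gcd = 12 (last nonzero row E).
So gcd(96, 60) = 12, with Bézout identity 2·96 − 3·60 = 12. Containment (⊇): the Bézout identity exhibits 12 as an element of (96, 60), giving (12) ⊆ (96, 60). Containment (⊆): since 12 | 96 and 12 | 60 (96 = 12·8, 60 = 12·5), every Z-linear combination of 96 and 60 is divisible by 12, so (96, 60) ⊆ (12). Therefore (96, 60) = (12), d = 12.

Final answer: (96, 60) = (12); d = 12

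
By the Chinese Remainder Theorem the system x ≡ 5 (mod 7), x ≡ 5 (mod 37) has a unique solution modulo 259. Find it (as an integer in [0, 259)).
The moduli 7, 37 are pairwise coprime, so by the CRT there is a unique solution mod 7·37 = 259.
Solve by successive substitution. Start with x ≡ 5 (mod 7).
  Combine with x ≡ 5 (mod 37): write x = 5 + 7·t and require 5 + 7·t ≡ 5 (mod 37), i.e. 7·t ≡ 5 − 5 ≡ 0 (mod 37). Since 7^(−1) ≡ 16 (mod 37), t ≡ 16·0 ≡ 0 (mod 37). So x ≡ 5 + 7·0 = 5 (mod 259).
Unique solution in [0, 259): x = 5.

Final answer: x ≡ 5 (mod 259); the representative in [0, 259) is 5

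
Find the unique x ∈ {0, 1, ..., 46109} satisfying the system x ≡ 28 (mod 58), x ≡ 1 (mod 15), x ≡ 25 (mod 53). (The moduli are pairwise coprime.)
x ≡ 22126 (mod 46110); the representative in [0, 46110) is 22126

The moduli 58, 15, 53 are pairwise coprime, so by the CRT there is a unique solution mod 58·15·53 = 46110.
Solve by successive substitution. Start with x ≡ 28 (mod 58).
  Combine with x ≡ 1 (mod 15): write x = 28 + 58·t and require 28 + 58·t ≡ 1 (mod 15), i.e. 58·t ≡ 1 − 28 ≡ 3 (mod 15). Since 58^(−1) ≡ 7 (mod 15) (58 ≡ 13 (mod 15)), t ≡ 7·3 ≡ 6 (mod 15). So x ≡ 28 + 58·6 = 376 (mod 870).
  Combine with x ≡ 25 (mod 53): write x = 376 + 870·t and require 376 + 870·t ≡ 25 (mod 53), i.e. 870·t ≡ 25 − 376 ≡ 20 (mod 53). Since 870^(−1) ≡ 41 (mod 53) (870 ≡ 22 (mod 53)), t ≡ 41·20 ≡ 25 (mod 53). So x ≡ 376 + 870·25 = 22126 (mod 46110).
Unique solution in [0, 46110): x = 22126.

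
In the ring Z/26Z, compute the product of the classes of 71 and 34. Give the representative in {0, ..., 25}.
Reduce the factors first: 71 ≡ 19, 34 ≡ 8 (mod 26), so 71 · 34 ≡ 19 · 8 (mod 26). 19 · 8 = 152. Dividing by 26: 152 = 5·26 + 22. So (71 · 34) mod 26 = 22.

Final answer: 22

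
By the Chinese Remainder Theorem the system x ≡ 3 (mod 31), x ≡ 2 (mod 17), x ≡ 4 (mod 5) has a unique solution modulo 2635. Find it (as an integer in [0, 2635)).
x ≡ 189 (mod 2635); the representative in [0, 2635) is 189

The moduli 31, 17, 5 are pairwise coprime, so by the CRT there is a unique solution mod 31·17·5 = 2635.
Solve by successive substitution. Start with x ≡ 3 (mod 31).
  Combine with x ≡ 2 (mod 17): write x = 3 + 31·t and require 3 + 31·t ≡ 2 (mod 17), i.e. 31·t ≡ 2 − 3 ≡ 16 (mod 17). Since 31^(−1) ≡ 11 (mod 17) (31 ≡ 14 (mod 17)), t ≡ 11·16 ≡ 6 (mod 17). So x ≡ 3 + 31·6 = 189 (mod 527).
  Combine with x ≡ 4 (mod 5): write x = 189 + 527·t and require 189 + 527·t ≡ 4 (mod 5), i.e. 527·t ≡ 4 − 189 ≡ 0 (mod 5). Since 527^(−1) ≡ 3 (mod 5) (527 ≡ 2 (mod 5)), t ≡ 3·0 ≡ 0 (mod 5). So x ≡ 189 + 527·0 = 189 (mod 2635).
Unique solution in [0, 2635): x = 189.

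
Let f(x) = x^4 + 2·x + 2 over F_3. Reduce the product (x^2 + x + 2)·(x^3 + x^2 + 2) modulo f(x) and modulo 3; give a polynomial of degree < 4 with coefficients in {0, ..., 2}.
a · b ≡ 2·x^2 + 2·x (mod f(x))

Multiply as integer polynomials: a · b = x^5 + 2·x^4 + 3·x^3 + 4·x^2 + 2·x + 4. Reducing coefficients mod 3: a · b ≡ x^5 + 2·x^4 + x^2 + 2·x + 1. Now divide by f(x) = x^4 + 2·x + 2 in F_3[x], eliminating the leading term at each step:
  leading term x^5: subtract (x)·f(x) = x^5 + 2·x^2 + 2·x, leaving 2·x^4 + 2·x^2 + 1 (coefficients mod 3)
  leading term 2·x^4: subtract (2)·f(x) = 2·x^4 + x + 1, leaving 2·x^2 + 2·x (coefficients mod 3)
The degree is now < 4, so this is the remainder. Hence a · b ≡ 2·x^2 + 2·x in F_3[x]/(f).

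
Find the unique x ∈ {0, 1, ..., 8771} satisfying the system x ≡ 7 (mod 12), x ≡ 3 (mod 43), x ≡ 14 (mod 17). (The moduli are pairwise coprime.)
x ≡ 5335 (mod 8772); the representative in [0, 8772) is 5335

The moduli 12, 43, 17 are pairwise coprime, so by the CRT there is a unique solution mod 12·43·17 = 8772.
Solve by successive substitution. Start with x ≡ 7 (mod 12).
  Combine with x ≡ 3 (mod 43): write x = 7 + 12·t and require 7 + 12·t ≡ 3 (mod 43), i.e. 12·t ≡ 3 − 7 ≡ 39 (mod 43). Since 12^(−1) ≡ 18 (mod 43), t ≡ 18·39 ≡ 14 (mod 43). So x ≡ 7 + 12·14 = 175 (mod 516).
  Combine with x ≡ 14 (mod 17): write x = 175 + 516·t and require 175 + 516·t ≡ 14 (mod 17), i.e. 516·t ≡ 14 − 175 ≡ 9 (mod 17). Since 516^(−1) ≡ 3 (mod 17) (516 ≡ 6 (mod 17)), t ≡ 3·9 ≡ 10 (mod 17). So x ≡ 175 + 516·10 = 5335 (mod 8772).
Unique solution in [0, 8772): x = 5335.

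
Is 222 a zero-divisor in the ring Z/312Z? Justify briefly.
gcd(222, 312) = 6 > 1, so 222 is not a unit in Z/312Z. In Z/nZ every nonzero non-unit is a zero-divisor: explicitly, take b = 312/gcd = 52 ≠ 0 (mod 312); then 222·52 = 11544 = 37·312, i.e. 222·52 ≡ 0 (mod 312). So 222 is a zero-divisor.

Final answer: YES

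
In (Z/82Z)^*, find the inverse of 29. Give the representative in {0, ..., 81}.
29^(−1) ≡ 17 (mod 82)

Apply the extended Euclidean algorithm to (82, 29), tracking rows (r, s, t) with s·82 + t·29 = r. Each division r_prev = q·r_cur + r_new produces the new row as (previous row) − q·(current row):
  row A: (82, 1, 0)   [1·82 + 0·29 = 82]
  row B: (29, 0, 1)   [0·82 + 1·29 = 29]
  82 = 2·29 + 24   → row C = row A − 2·row B = (24, 1, −2)   [check: 1·82 − 2·29 = 24]
  29 = 1·24 + 5   → row D = row B − 1·row C = (5, −1, 3)   [check: −1·82 + 3·29 = 5]
  24 = 4·5 + 4   → row E = row C − 4·row D = (4, 5, −14)   [check: 5·82 − 14·29 = 4]
  5 = 1·4 + 1   → row F = row D − 1·row E = (1, −6, 17)   [check: −6·82 + 17·29 = 1]
  4 = 4·1 + 0   → remainder 0, stop. gcd = 1 (last nonzero row F).
The gcd is 1, so 29 is invertible mod 82. The last nonzero row gives −6·82 + 17·29 = 1, so t = 17. So 29^(−1) ≡ 17 (mod 82). Verify: 29 · 17 = 493 ≡ 1 (mod 82). ✓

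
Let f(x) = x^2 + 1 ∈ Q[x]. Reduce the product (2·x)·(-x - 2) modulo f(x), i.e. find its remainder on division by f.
a · b ≡ 2 - 4·x (mod f(x))

First multiply in Q[x] without reducing: a · b = -2·x^2 - 4·x. Now divide by f(x) = x^2 + 1, eliminating the leading term at each step:
  leading term -2·x^2: subtract (-2)·f(x) = -2·x^2 - 2, leaving 2 - 4·x
The degree is now < 2, so this is the remainder. Hence a · b ≡ 2 - 4·x in Q[x]/(f).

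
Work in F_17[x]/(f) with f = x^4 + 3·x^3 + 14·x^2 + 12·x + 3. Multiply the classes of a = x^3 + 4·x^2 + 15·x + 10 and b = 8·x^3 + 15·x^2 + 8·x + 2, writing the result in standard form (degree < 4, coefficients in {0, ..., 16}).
Multiply as integer polynomials: a · b = 8·x^6 + 47·x^5 + 188·x^4 + 339·x^3 + 278·x^2 + 110·x + 20. Reducing coefficients mod 17: a · b ≡ 8·x^6 + 13·x^5 + x^4 + 16·x^3 + 6·x^2 + 8·x + 3. Now divide by f(x) = x^4 + 3·x^3 + 14·x^2 + 12·x + 3 in F_17[x], eliminating the leading term at each step:
  leading term 8·x^6: subtract (8·x^2)·f(x) = 8·x^6 + 7·x^5 + 10·x^4 + 11·x^3 + 7·x^2, leaving 6·x^5 + 8·x^4 + 5·x^3 + 16·x^2 + 8·x + 3 (coefficients mod 17)
  leading term 6·x^5: subtract (6·x)·f(x) = 6·x^5 + x^4 + 16·x^3 + 4·x^2 + x, leaving 7·x^4 + 6·x^3 + 12·x^2 + 7·x + 3 (coefficients mod 17)
  leading term 7·x^4: subtract (7)·f(x) = 7·x^4 + 4·x^3 + 13·x^2 + 16·x + 4, leaving 2·x^3 + 16·x^2 + 8·x + 16 (coefficients mod 17)
The degree is now < 4, so this is the remainder. Hence a · b ≡ 2·x^3 + 16·x^2 + 8·x + 16 in F_17[x]/(f).

Final answer: a · b ≡ 2·x^3 + 16·x^2 + 8·x + 16 (mod f(x))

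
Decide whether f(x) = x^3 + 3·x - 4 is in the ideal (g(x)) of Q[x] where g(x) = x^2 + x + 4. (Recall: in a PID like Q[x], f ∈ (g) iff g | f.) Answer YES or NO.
YES

In Q[x] the ideal (g) consists of all multiples of g, so f ∈ (g) iff g | f, i.e. iff the remainder of f on division by g is 0. Divide f by g (g is monic, so eliminate the leading term of the running remainder at each step):
  leading term x^3: subtract (x)·g(x) = x^3 + x^2 + 4·x, leaving -x^2 - x - 4
  leading term -x^2: subtract (-1)·g(x) = -x^2 - x - 4, leaving 0
The remainder is 0, so f(x) = g(x) · h(x) with h(x) = x - 1. Hence g | f, i.e. f ∈ (g).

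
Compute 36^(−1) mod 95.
36^(−1) ≡ 66 (mod 95)

Apply the extended Euclidean algorithm to (95, 36), tracking rows (r, s, t) with s·95 + t·36 = r. Each division r_prev = q·r_cur + r_new produces the new row as (previous row) − q·(current row):
  row A: (95, 1, 0)   [1·95 + 0·36 = 95]
  row B: (36, 0, 1)   [0·95 + 1·36 = 36]
  95 = 2·36 + 23   → row C = row A − 2·row B = (23, 1, −2)   [check: 1·95 − 2·36 = 23]
  36 = 1·23 + 13   → row D = row B − 1·row C = (13, −1, 3)   [check: −1·95 + 3·36 = 13]
  23 = 1·13 + 10   → row E = row C − 1·row D = (10, 2, −5)   [check: 2·95 − 5·36 = 10]
  13 = 1·10 + 3   → row F = row D − 1·row E = (3, −3, 8)   [check: −3·95 + 8·36 = 3]
  10 = 3·3 + 1   → row G = row E − 3·row F = (1, 11, −29)   [check: 11·95 − 29·36 = 1]
  3 = 3·1 + 0   → remainder 0, stop. gcd = 1 (last nonzero row G).
The gcd is 1, so 36 is invertible mod 95. The last nonzero row gives 11·95 − 29·36 = 1, so t = −29. So 36^(−1) ≡ −29 ≡ 66 (mod 95). Verify: 36 · 66 = 2376 ≡ 1 (mod 95). ✓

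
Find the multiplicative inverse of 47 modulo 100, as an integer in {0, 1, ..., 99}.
Apply the extended Euclidean algorithm to (100, 47), tracking rows (r, s, t) with s·100 + t·47 = r. Each division r_prev = q·r_cur + r_new produces the new row as (previous row) − q·(current row):
  row A: (100, 1, 0)   [1·100 + 0·47 = 100]
  row B: (47, 0, 1)   [0·100 + 1·47 = 47]
  100 = 2·47 + 6   → row C = row A − 2·row B = (6, 1, −2)   [check: 1·100 − 2·47 = 6]
  47 = 7·6 + 5   → row D = row B − 7·row C = (5, −7, 15)   [check: −7·100 + 15·47 = 5]
  6 = 1·5 + 1   → row E = row C − 1·row D = (1, 8, −17)   [check: 8·100 − 17·47 = 1]
  5 = 5·1 + 0   → remainder 0, stop. gcd = 1 (last nonzero row E).
The gcd is 1, so 47 is invertible mod 100. The last nonzero row gives 8·100 − 17·47 = 1, so t = −17. So 47^(−1) ≡ −17 ≡ 83 (mod 100). Verify: 47 · 83 = 3901 ≡ 1 (mod 100). ✓

Final answer: 47^(−1) ≡ 83 (mod 100)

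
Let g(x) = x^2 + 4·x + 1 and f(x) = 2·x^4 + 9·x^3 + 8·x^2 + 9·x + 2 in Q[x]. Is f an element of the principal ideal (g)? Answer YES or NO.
YES

In Q[x] the ideal (g) consists of all multiples of g, so f ∈ (g) iff g | f, i.e. iff the remainder of f on division by g is 0. Divide f by g (g is monic, so eliminate the leading term of the running remainder at each step):
  leading term 2·x^4: subtract (2·x^2)·g(x) = 2·x^4 + 8·x^3 + 2·x^2, leaving x^3 + 6·x^2 + 9·x + 2
  leading term x^3: subtract (x)·g(x) = x^3 + 4·x^2 + x, leaving 2·x^2 + 8·x + 2
  leading term 2·x^2: subtract (2)·g(x) = 2·x^2 + 8·x + 2, leaving 0
The remainder is 0, so f(x) = g(x) · h(x) with h(x) = 2·x^2 + x + 2. Hence g | f, i.e. f ∈ (g).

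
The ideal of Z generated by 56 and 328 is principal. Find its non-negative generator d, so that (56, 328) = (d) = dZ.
In the PID Z, (a, b) is generated by gcd(a, b). Compute gcd(328, 56) with the extended Euclidean algorithm, tracking rows (r, s, t) with s·328 + t·56 = r:
  row A: (328, 1, 0)   [1·328 + 0·56 = 328]
  row B: (56, 0, 1)   [0·328 + 1·56 = 56]
  328 = 5·56 + 48   → row C = row A − 5·row B = (48, 1, −5)   [check: 1·328 − 5·56 = 48]
  56 = 1·48 + 8   → row D = row B − 1·row C = (8, −1, 6)   [check: −1·328 + 6·56 = 8]
  48 = 6·8 + 0   → remainder 0, stop. gcd = 8 (last nonzero row D).
So gcd(56, 328) = 8, with Bézout identity −1·328 + 6·56 = 8. Containment (⊇): the Bézout identity exhibits 8 as an element of (56, 328), giving (8) ⊆ (56, 328). Containment (⊆): since 8 | 56 and 8 | 328 (56 = 8·7, 328 = 8·41), every Z-linear combination of 56 and 328 is divisible by 8, so (56, 328) ⊆ (8). Therefore (56, 328) = (8), d = 8.

Final answer: (56, 328) = (8); d = 8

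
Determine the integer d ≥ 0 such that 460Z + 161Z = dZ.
In the PID Z, (a, b) is generated by gcd(a, b). Compute gcd(460, 161) with the extended Euclidean algorithm, tracking rows (r, s, t) with s·460 + t·161 = r:
  row A: (460, 1, 0)   [1·460 + 0·161 = 460]
  row B: (161, 0, 1)   [0·460 + 1·161 = 161]
  460 = 2·161 + 138   → row C = row A − 2·row B = (138, 1, −2)   [check: 1·460 − 2·161 = 138]
  161 = 1·138 + 23   → row D = row B − 1·row C = (23, −1, 3)   [check: −1·460 + 3·161 = 23]
  138 = 6·23 + 0   → remainder 0, stop. gcd = 23 (last nonzero row D).
So gcd(460, 161) = 23, with Bézout identity −1·460 + 3·161 = 23. Containment (⊇): the Bézout identity exhibits 23 as an element of (460, 161), giving (23) ⊆ (460, 161). Containment (⊆): since 23 | 460 and 23 | 161 (460 = 23·20, 161 = 23·7), every Z-linear combination of 460 and 161 is divisible by 23, so (460, 161) ⊆ (23). Therefore (460, 161) = (23), d = 23.

Final answer: (460, 161) = (23); d = 23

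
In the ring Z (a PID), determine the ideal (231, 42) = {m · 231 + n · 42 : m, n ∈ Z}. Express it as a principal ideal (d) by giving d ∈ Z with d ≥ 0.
In the PID Z, (a, b) is generated by gcd(a, b). Compute gcd(231, 42) with the extended Euclidean algorithm, tracking rows (r, s, t) with s·231 + t·42 = r:
  row A: (231, 1, 0)   [1·231 + 0·42 = 231]
  row B: (42, 0, 1)   [0·231 + 1·42 = 42]
  231 = 5·42 + 21   → row C = row A − 5·row B = (21, 1, −5)   [check: 1·231 − 5·42 = 21]
  42 = 2·21 + 0   → remainder 0, stop. gcd = 21 (last nonzero row C).
So gcd(231, 42) = 21, with Bézout identity 1·231 − 5·42 = 21. Containment (⊇): the Bézout identity exhibits 21 as an element of (231, 42), giving (21) ⊆ (231, 42). Containment (⊆): since 21 | 231 and 21 | 42 (231 = 21·11, 42 = 21·2), every Z-linear combination of 231 and 42 is divisible by 21, so (231, 42) ⊆ (21). Therefore (231, 42) = (21), d = 21.

Final answer: (231, 42) = (21); d = 21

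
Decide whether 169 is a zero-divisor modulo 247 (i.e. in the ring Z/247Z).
YES

gcd(169, 247) = 13 > 1, so 169 is not a unit in Z/247Z. In Z/nZ every nonzero non-unit is a zero-divisor: explicitly, take b = 247/gcd = 19 ≠ 0 (mod 247); then 169·19 = 3211 = 13·247, i.e. 169·19 ≡ 0 (mod 247). So 169 is a zero-divisor.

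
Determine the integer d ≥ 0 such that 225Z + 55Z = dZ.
In the PID Z, (a, b) is generated by gcd(a, b). Compute gcd(225, 55) with the extended Euclidean algorithm, tracking rows (r, s, t) with s·225 + t·55 = r:
  row A: (225, 1, 0)   [1·225 + 0·55 = 225]
  row B: (55, 0, 1)   [0·225 + 1·55 = 55]
  225 = 4·55 + 5   → row C = row A − 4·row B = (5, 1, −4)   [check: 1·225 − 4·55 = 5]
  55 = 11·5 + 0   → remainder 0, stop. gcd = 5 (last nonzero row C).
So gcd(225, 55) = 5, with Bézout identity 1·225 − 4·55 = 5. Containment (⊇): the Bézout identity exhibits 5 as an element of (225, 55), giving (5) ⊆ (225, 55). Containment (⊆): since 5 | 225 and 5 | 55 (225 = 5·45, 55 = 5·11), every Z-linear combination of 225 and 55 is divisible by 5, so (225, 55) ⊆ (5). Therefore (225, 55) = (5), d = 5.

Final answer: (225, 55) = (5); d = 5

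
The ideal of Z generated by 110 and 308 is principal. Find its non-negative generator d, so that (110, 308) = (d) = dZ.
In the PID Z, (a, b) is generated by gcd(a, b). Compute gcd(308, 110) with the extended Euclidean algorithm, tracking rows (r, s, t) with s·308 + t·110 = r:
  row A: (308, 1, 0)   [1·308 + 0·110 = 308]
  row B: (110, 0, 1)   [0·308 + 1·110 = 110]
  308 = 2·110 + 88   → row C = row A − 2·row B = (88, 1, −2)   [check: 1·308 − 2·110 = 88]
  110 = 1·88 + 22   → row D = row B − 1·row C = (22, −1, 3)   [check: −1·308 + 3·110 = 22]
  88 = 4·22 + 0   → remainder 0, stop. gcd = 22 (last nonzero row D).
So gcd(110, 308) = 22, with Bézout identity −1·308 + 3·110 = 22. Containment (⊇): the Bézout identity exhibits 22 as an element of (110, 308), giving (22) ⊆ (110, 308). Containment (⊆): since 22 | 110 and 22 | 308 (110 = 22·5, 308 = 22·14), every Z-linear combination of 110 and 308 is divisible by 22, so (110, 308) ⊆ (22). Therefore (110, 308) = (22), d = 22.

Final answer: (110, 308) = (22); d = 22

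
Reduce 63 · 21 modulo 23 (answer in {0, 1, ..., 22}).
12

Reduce the factors first: 63 ≡ 17 (mod 23), so 63 · 21 ≡ 17 · 21 (mod 23). 17 · 21 = 357. Dividing by 23: 357 = 15·23 + 12. So (63 · 21) mod 23 = 12.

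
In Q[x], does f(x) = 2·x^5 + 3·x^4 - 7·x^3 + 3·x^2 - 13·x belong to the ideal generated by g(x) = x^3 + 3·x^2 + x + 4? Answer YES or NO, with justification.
In Q[x] the ideal (g) consists of all multiples of g, so f ∈ (g) iff g | f, i.e. iff the remainder of f on division by g is 0. Divide f by g (g is monic, so eliminate the leading term of the running remainder at each step):
  leading term 2·x^5: subtract (2·x^2)·g(x) = 2·x^5 + 6·x^4 + 2·x^3 + 8·x^2, leaving -3·x^4 - 9·x^3 - 5·x^2 - 13·x
  leading term -3·x^4: subtract (-3·x)·g(x) = -3·x^4 - 9·x^3 - 3·x^2 - 12·x, leaving -2·x^2 - x
The remainder r(x) = -2·x^2 - x ≠ 0 (and deg r < deg g), so g ∤ f, i.e. f ∉ (g).

Final answer: NO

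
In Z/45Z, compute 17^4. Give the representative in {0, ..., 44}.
1

Use repeated squaring. Binary(4) = 100. Walk through the bits of the exponent 4 left-to-right: at each bit after the leading one, square the running value, then multiply by 17 if the bit is 1 (always reducing mod 45):
  bit 1 = 1 (leading): start with 17.
  bit 2 = 0: square 17^2 = 289 ≡ 19 (mod 45).
  bit 3 = 0: square 19^2 = 361 ≡ 1 (mod 45).
Final value: 17^4 ≡ 1 (mod 45).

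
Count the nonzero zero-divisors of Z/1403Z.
In Z/1403Z each nonzero element is either a unit (gcd with 1403 is 1) or a zero-divisor (gcd > 1). The number of units is φ(1403): factorise 1403 = 23 · 61, so φ(1403) = (23 − 1) · (61 − 1) = 22 · 60 = 1320. The nonzero elements number 1403 − 1 = 1402. Hence the nonzero zero-divisors number 1402 − 1320 = 82.

Final answer: Z/1403Z has 82 nonzero zero-divisors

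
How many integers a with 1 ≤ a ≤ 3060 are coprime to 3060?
768

The number of a ∈ {1, ..., 3060} with gcd(a, 3060) = 1 is by definition Euler's totient φ(3060). φ is multiplicative, with φ(p^e) = p^e − p^(e−1). Factorise 3060 = 2^2 · 3^2 · 5 · 17. Then
  φ(3060) = (2^2 − 2^1) · (3^2 − 3^1) · (5 − 1) · (17 − 1) = 2 · 6 · 4 · 16 = 768.
So there are 768 such integers.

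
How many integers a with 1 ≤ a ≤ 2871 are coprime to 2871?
1680

The number of a ∈ {1, ..., 2871} with gcd(a, 2871) = 1 is by definition Euler's totient φ(2871). φ is multiplicative, with φ(p^e) = p^e − p^(e−1). Factorise 2871 = 3^2 · 11 · 29. Then
  φ(2871) = (3^2 − 3^1) · (11 − 1) · (29 − 1) = 6 · 10 · 28 = 1680.
So there are 1680 such integers.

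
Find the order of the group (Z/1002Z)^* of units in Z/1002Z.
(Z/1002Z)^* consists of the classes a with gcd(a, 1002) = 1, so its order is φ(1002). φ is multiplicative, with φ(p^e) = p^e − p^(e−1). Factorise 1002 = 2 · 3 · 167. Then
  φ(1002) = (2 − 1) · (3 − 1) · (167 − 1) = 1 · 2 · 166 = 332.
Thus |(Z/1002Z)^*| = 332.

Final answer: |(Z/1002Z)^*| = 332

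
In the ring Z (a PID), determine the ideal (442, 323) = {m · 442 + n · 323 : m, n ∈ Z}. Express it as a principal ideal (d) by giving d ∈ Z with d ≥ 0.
(442, 323) = (17); d = 17

In the PID Z, (a, b) is generated by gcd(a, b). Compute gcd(442, 323) with the extended Euclidean algorithm, tracking rows (r, s, t) with s·442 + t·323 = r:
  row A: (442, 1, 0)   [1·442 + 0·323 = 442]
  row B: (323, 0, 1)   [0·442 + 1·323 = 323]
  442 = 1·323 + 119   → row C = row A − 1·row B = (119, 1, −1)   [check: 1·442 − 1·323 = 119]
  323 = 2·119 + 85   → row D = row B − 2·row C = (85, −2, 3)   [check: −2·442 + 3·323 = 85]
  119 = 1·85 + 34   → row E = row C − 1·row D = (34, 3, −4)   [check: 3·442 − 4·323 = 34]
  85 = 2·34 + 17   → row F = row D − 2·row E = (17, −8, 11)   [check: −8·442 + 11·323 = 17]
  34 = 2·17 + 0   → remainder 0, stop. gcd = 17 (last nonzero row F).
So gcd(442, 323) = 17, with Bézout identity −8·442 + 11·323 = 17. Containment (⊇): the Bézout identity exhibits 17 as an element of (442, 323), giving (17) ⊆ (442, 323). Containment (⊆): since 17 | 442 and 17 | 323 (442 = 17·26, 323 = 17·19), every Z-linear combination of 442 and 323 is divisible by 17, so (442, 323) ⊆ (17). Therefore (442, 323) = (17), d = 17.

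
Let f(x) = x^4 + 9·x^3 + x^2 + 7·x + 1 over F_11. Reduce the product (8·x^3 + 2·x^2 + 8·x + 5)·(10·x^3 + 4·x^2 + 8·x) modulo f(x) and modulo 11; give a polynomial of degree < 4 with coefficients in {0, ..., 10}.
Multiply as integer polynomials: a · b = 80·x^6 + 52·x^5 + 152·x^4 + 98·x^3 + 84·x^2 + 40·x. Reducing coefficients mod 11: a · b ≡ 3·x^6 + 8·x^5 + 9·x^4 + 10·x^3 + 7·x^2 + 7·x. Now divide by f(x) = x^4 + 9·x^3 + x^2 + 7·x + 1 in F_11[x], eliminating the leading term at each step:
  leading term 3·x^6: subtract (3·x^2)·f(x) = 3·x^6 + 5·x^5 + 3·x^4 + 10·x^3 + 3·x^2, leaving 3·x^5 + 6·x^4 + 4·x^2 + 7·x (coefficients mod 11)
  leading term 3·x^5: subtract (3·x)·f(x) = 3·x^5 + 5·x^4 + 3·x^3 + 10·x^2 + 3·x, leaving x^4 + 8·x^3 + 5·x^2 + 4·x (coefficients mod 11)
  leading term x^4: subtract (1)·f(x) = x^4 + 9·x^3 + x^2 + 7·x + 1, leaving 10·x^3 + 4·x^2 + 8·x + 10 (coefficients mod 11)
The degree is now < 4, so this is the remainder. Hence a · b ≡ 10·x^3 + 4·x^2 + 8·x + 10 in F_11[x]/(f).

Final answer: a · b ≡ 10·x^3 + 4·x^2 + 8·x + 10 (mod f(x))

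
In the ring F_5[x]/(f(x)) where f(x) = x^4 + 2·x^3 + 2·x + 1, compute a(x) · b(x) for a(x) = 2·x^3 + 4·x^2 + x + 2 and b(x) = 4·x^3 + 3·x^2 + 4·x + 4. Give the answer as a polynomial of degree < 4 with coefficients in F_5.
a · b ≡ x^2 + 2·x + 1 (mod f(x))

Multiply as integer polynomials: a · b = 8·x^6 + 22·x^5 + 24·x^4 + 35·x^3 + 26·x^2 + 12·x + 8. Reducing coefficients mod 5: a · b ≡ 3·x^6 + 2·x^5 + 4·x^4 + x^2 + 2·x + 3. Now divide by f(x) = x^4 + 2·x^3 + 2·x + 1 in F_5[x], eliminating the leading term at each step:
  leading term 3·x^6: subtract (3·x^2)·f(x) = 3·x^6 + x^5 + x^3 + 3·x^2, leaving x^5 + 4·x^4 + 4·x^3 + 3·x^2 + 2·x + 3 (coefficients mod 5)
  leading term x^5: subtract (x)·f(x) = x^5 + 2·x^4 + 2·x^2 + x, leaving 2·x^4 + 4·x^3 + x^2 + x + 3 (coefficients mod 5)
  leading term 2·x^4: subtract (2)·f(x) = 2·x^4 + 4·x^3 + 4·x + 2, leaving x^2 + 2·x + 1 (coefficients mod 5)
The degree is now < 4, so this is the remainder. Hence a · b ≡ x^2 + 2·x + 1 in F_5[x]/(f).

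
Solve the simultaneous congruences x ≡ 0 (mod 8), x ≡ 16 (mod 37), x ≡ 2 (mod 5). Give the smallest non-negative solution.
The moduli 8, 37, 5 are pairwise coprime, so by the CRT there is a unique solution mod 8·37·5 = 1480.
Solve by successive substitution. Start with x ≡ 0 (mod 8).
  Combine with x ≡ 16 (mod 37): write x = 8·t and require 8·t ≡ 16 (mod 37). Since 8^(−1) ≡ 14 (mod 37), t ≡ 14·16 ≡ 2 (mod 37). So x ≡ 8·2 = 16 (mod 296).
  Combine with x ≡ 2 (mod 5): write x = 16 + 296·t and require 16 + 296·t ≡ 2 (mod 5), i.e. 296·t ≡ 2 − 16 ≡ 1 (mod 5). Since 296^(−1) ≡ 1 (mod 5) (296 ≡ 1 (mod 5)), t ≡ 1·1 ≡ 1 (mod 5). So x ≡ 16 + 296·1 = 312 (mod 1480).
Unique solution in [0, 1480): x = 312.

Final answer: x ≡ 312 (mod 1480); the representative in [0, 1480) is 312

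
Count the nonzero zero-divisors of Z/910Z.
In Z/910Z each nonzero element is either a unit (gcd with 910 is 1) or a zero-divisor (gcd > 1). The number of units is φ(910): factorise 910 = 2 · 5 · 7 · 13, so φ(910) = (2 − 1) · (5 − 1) · (7 − 1) · (13 − 1) = 1 · 4 · 6 · 12 = 288. The nonzero elements number 910 − 1 = 909. Hence the nonzero zero-divisors number 909 − 288 = 621.

Final answer: Z/910Z has 621 nonzero zero-divisors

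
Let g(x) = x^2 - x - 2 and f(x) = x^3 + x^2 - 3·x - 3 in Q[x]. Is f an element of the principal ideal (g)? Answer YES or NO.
In Q[x] the ideal (g) consists of all multiples of g, so f ∈ (g) iff g | f, i.e. iff the remainder of f on division by g is 0. Divide f by g (g is monic, so eliminate the leading term of the running remainder at each step):
  leading term x^3: subtract (x)·g(x) = x^3 - x^2 - 2·x, leaving 2·x^2 - x - 3
  leading term 2·x^2: subtract (2)·g(x) = 2·x^2 - 2·x - 4, leaving x + 1
The remainder r(x) = x + 1 ≠ 0 (and deg r < deg g), so g ∤ f, i.e. f ∉ (g).

Final answer: NO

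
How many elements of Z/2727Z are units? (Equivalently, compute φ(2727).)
Z/2727Z has φ(2727) = 1800 units

An element a ∈ Z/2727Z is a unit iff gcd(a, 2727) = 1, so the number of units is φ(2727). φ is multiplicative, with φ(p^e) = p^e − p^(e−1). Factorise 2727 = 3^3 · 101. Then
  φ(2727) = (3^3 − 3^2) · (101 − 1) = 18 · 100 = 1800.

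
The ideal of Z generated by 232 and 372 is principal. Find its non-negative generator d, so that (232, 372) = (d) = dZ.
(232, 372) = (4); d = 4

In the PID Z, (a, b) is generated by gcd(a, b). Compute gcd(372, 232) with the extended Euclidean algorithm, tracking rows (r, s, t) with s·372 + t·232 = r:
  row A: (372, 1, 0)   [1·372 + 0·232 = 372]
  row B: (232, 0, 1)   [0·372 + 1·232 = 232]
  372 = 1·232 + 140   → row C = row A − 1·row B = (140, 1, −1)   [check: 1·372 − 1·232 = 140]
  232 = 1·140 + 92   → row D = row B − 1·row C = (92, −1, 2)   [check: −1·372 + 2·232 = 92]
  140 = 1·92 + 48   → row E = row C − 1·row D = (48, 2, −3)   [check: 2·372 − 3·232 = 48]
  92 = 1·48 + 44   → row F = row D − 1·row E = (44, −3, 5)   [check: −3·372 + 5·232 = 44]
  48 = 1·44 + 4   → row G = row E − 1·row F = (4, 5, −8)   [check: 5·372 − 8·232 = 4]
  44 = 11·4 + 0   → remainder 0, stop. gcd = 4 (last nonzero row G).
So gcd(232, 372) = 4, with Bézout identity 5·372 − 8·232 = 4. Containment (⊇): the Bézout identity exhibits 4 as an element of (232, 372), giving (4) ⊆ (232, 372). Containment (⊆): since 4 | 232 and 4 | 372 (232 = 4·58, 372 = 4·93), every Z-linear combination of 232 and 372 is divisible by 4, so (232, 372) ⊆ (4). Therefore (232, 372) = (4), d = 4.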